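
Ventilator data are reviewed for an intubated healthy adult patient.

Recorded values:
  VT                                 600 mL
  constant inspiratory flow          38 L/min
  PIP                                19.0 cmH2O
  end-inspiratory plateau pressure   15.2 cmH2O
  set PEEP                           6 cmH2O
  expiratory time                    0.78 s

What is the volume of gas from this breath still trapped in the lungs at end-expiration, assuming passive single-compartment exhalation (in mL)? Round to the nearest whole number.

Flow: 38 L/min ÷ 60 = 0.6333 L/s.
R = (PIP − Pplat)/V̇ = (19.0 − 15.2) / 0.6333 = 3.8/0.6333 = 6.0 cmH2O·s/L.
C = Vt/(Pplat − PEEP) = 600.0 / (15.2 − 6) = 600.0/9.2 = 65.217 mL/cmH2O.
τ = R × C = 6.0 × 0.06522 L/cmH2O = 0.3913 s.
Fraction remaining = e^(−Te/τ) = e^(−0.78/0.3913) = 0.1362.
Trapped volume = 600.0 × 0.1362 = 81.72 mL.

82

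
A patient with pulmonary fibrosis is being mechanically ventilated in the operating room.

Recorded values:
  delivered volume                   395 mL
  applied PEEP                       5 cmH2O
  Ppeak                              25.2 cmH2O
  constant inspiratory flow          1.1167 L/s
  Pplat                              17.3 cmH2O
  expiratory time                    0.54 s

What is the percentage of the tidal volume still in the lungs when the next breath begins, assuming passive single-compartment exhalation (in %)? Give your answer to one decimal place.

R = (PIP − Pplat)/V̇ = (25.2 − 17.3) / 1.1167 = 7.9/1.1167 = 7.074 cmH2O·s/L.
C = Vt/(Pplat − PEEP) = 395.0 / (17.3 − 5) = 395.0/12.3 = 32.114 mL/cmH2O.
τ = R × C = 7.074 × 0.03211 L/cmH2O = 0.2271 s.
Fraction remaining at end-expiration = e^(−Te/τ) = e^(−0.54/0.2271) = 0.09275 → 9.275%.

9.3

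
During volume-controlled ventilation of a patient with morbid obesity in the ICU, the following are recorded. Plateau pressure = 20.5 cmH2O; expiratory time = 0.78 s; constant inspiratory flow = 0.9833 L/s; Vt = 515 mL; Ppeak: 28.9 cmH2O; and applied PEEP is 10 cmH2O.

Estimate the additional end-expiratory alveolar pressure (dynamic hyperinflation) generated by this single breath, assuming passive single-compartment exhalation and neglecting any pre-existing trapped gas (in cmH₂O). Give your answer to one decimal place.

R = (PIP − Pplat)/V̇ = (28.9 − 20.5) / 0.9833 = 8.4/0.9833 = 8.543 cmH2O·s/L.
C = Vt/(Pplat − PEEP) = 515.0 / (20.5 − 10) = 515.0/10.5 = 49.048 mL/cmH2O.
τ = R × C = 8.543 × 0.04905 L/cmH2O = 0.419 s.
Fraction remaining = e^(−Te/τ) = e^(−0.78/0.419) = 0.1554; trapped volume = 515.0 × 0.1554 = 80.031 mL.
Additional alveolar pressure from trapping ≈ V_trapped / C = 80.031 / 49.048 = 1.632 cmH2O.

1.6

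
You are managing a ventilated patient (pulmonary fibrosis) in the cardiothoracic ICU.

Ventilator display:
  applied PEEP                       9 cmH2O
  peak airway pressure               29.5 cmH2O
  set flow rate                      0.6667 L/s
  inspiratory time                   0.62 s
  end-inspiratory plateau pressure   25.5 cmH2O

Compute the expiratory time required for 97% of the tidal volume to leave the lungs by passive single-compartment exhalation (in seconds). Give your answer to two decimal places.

Vt = flow × Ti = 0.6667 L/s × 0.62 s × 1000 mL/L = 413.35 mL.
R = (PIP − Pplat)/V̇ = (29.5 − 25.5) / 0.6667 = 4.0/0.6667 = 6.0 cmH2O·s/L.
C = Vt/(Pplat − PEEP) = 413.35 / (25.5 − 9) = 413.35/16.5 = 25.052 mL/cmH2O.
τ = R × C = 6.0 × 0.02505 L/cmH2O = 0.1503 s.
t = −τ·ln(1 − 0.97) = −0.1503·ln(0.03) = 0.527 s.

0.53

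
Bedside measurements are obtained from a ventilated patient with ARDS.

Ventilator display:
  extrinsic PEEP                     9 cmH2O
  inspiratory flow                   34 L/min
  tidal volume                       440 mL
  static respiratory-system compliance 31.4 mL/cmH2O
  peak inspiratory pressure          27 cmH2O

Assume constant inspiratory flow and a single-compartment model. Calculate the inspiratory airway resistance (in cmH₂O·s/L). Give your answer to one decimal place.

7.0

Flow: 34 L/min ÷ 60 = 0.5667 L/s.
Equation of motion (constant flow): PIP = Vt/C + R·V̇ + PEEP.
R·V̇ = PIP − Vt/C − PEEP = 27 − 440/31.4 − 9 = 27 − 14.013 − 9 = 3.987 cmH2O.
R = 3.987 / 0.5667 = 7.035 cmH2O·s/L.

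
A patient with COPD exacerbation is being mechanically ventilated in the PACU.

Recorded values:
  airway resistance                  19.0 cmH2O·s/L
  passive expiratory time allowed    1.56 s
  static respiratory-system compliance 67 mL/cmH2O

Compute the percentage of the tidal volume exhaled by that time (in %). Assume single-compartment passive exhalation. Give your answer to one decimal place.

70.6

τ = R × C = 19.0 × 67 mL/cmH2O = 19.0 × 0.067 L/cmH2O = 1.273 s.
Passive exhalation: V(t)/V₀ = e^(−t/τ) = e^(−1.56/1.273) = 0.2936.
Fraction exhaled = 1 − 0.2936 = 0.7064 → 70.64%.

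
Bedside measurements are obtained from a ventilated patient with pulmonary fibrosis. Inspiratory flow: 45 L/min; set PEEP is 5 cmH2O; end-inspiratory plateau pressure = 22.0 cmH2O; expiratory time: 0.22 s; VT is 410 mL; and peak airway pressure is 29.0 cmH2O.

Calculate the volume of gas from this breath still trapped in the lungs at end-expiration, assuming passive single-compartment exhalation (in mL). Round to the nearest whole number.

Flow: 45 L/min ÷ 60 = 0.75 L/s.
R = (PIP − Pplat)/V̇ = (29.0 − 22.0) / 0.75 = 7.0/0.75 = 9.333 cmH2O·s/L.
C = Vt/(Pplat − PEEP) = 410.0 / (22.0 − 5) = 410.0/17.0 = 24.118 mL/cmH2O.
τ = R × C = 9.333 × 0.02412 L/cmH2O = 0.2251 s.
Fraction remaining = e^(−Te/τ) = e^(−0.22/0.2251) = 0.3763.
Trapped volume = 410.0 × 0.3763 = 154.28 mL.

154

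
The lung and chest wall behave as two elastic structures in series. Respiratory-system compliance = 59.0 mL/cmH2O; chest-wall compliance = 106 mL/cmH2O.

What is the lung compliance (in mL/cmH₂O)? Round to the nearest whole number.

133

1/CL = 1/Crs − 1/Ccw.
1/CL = 1/59.0 − 1/106 = 0.007515.
CL = 133.07 mL/cmH2O.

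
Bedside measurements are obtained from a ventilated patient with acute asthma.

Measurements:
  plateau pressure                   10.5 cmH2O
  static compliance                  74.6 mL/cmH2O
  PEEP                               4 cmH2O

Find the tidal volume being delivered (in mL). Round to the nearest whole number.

485

Vt = Cstat × (Pplat − PEEP) = 74.6 × (10.5 − 4) = 74.6 × 6.5 = 484.9 mL.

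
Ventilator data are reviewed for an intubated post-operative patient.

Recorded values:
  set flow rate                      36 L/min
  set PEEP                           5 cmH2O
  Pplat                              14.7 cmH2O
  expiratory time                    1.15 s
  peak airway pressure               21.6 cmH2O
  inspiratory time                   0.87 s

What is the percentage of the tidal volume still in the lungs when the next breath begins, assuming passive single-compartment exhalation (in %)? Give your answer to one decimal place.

Flow: 36 L/min ÷ 60 = 0.6 L/s.
Vt = flow × Ti = 0.6 L/s × 0.87 s × 1000 mL/L = 522.0 mL.
R = (PIP − Pplat)/V̇ = (21.6 − 14.7) / 0.6 = 6.9/0.6 = 11.5 cmH2O·s/L.
C = Vt/(Pplat − PEEP) = 522.0 / (14.7 − 5) = 522.0/9.7 = 53.814 mL/cmH2O.
τ = R × C = 11.5 × 0.05381 L/cmH2O = 0.6188 s.
Fraction remaining at end-expiration = e^(−Te/τ) = e^(−1.15/0.6188) = 0.1559 → 15.59%.

15.6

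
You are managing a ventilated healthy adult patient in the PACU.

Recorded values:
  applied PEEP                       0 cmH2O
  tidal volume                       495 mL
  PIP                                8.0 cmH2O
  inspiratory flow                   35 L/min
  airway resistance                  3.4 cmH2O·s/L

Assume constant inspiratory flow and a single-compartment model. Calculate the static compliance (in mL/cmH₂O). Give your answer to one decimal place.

82.3

Flow: 35 L/min ÷ 60 = 0.5833 L/s.
Equation of motion (constant flow): PIP = Vt/C + R·V̇ + PEEP.
Vt/C = PIP − R·V̇ − PEEP = 8.0 − 3.4×0.5833 − 0 = 8.0 − 1.983 − 0 = 6.017 cmH2O.
C = Vt / 6.017 = 495 / 6.017 = 82.267 mL/cmH2O.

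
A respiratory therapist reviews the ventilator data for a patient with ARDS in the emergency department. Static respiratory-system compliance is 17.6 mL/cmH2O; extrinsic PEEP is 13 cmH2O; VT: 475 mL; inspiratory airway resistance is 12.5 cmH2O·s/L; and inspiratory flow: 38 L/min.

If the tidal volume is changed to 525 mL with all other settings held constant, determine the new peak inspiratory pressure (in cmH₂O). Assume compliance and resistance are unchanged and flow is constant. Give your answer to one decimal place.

Flow: 38 L/min ÷ 60 = 0.6333 L/s.
PIP = Vt/C + R·V̇ + PEEP (constant-flow equation of motion).
Only the elastic term changes: ΔPIP = ΔVt / C = (525 − 475) / 17.6 = 2.841 cmH2O.
Original PIP = 475/17.6 + 12.5×0.6333 + 13 = 47.905 cmH2O; new PIP = 47.905 + (2.841) = 50.746 cmH2O.

50.7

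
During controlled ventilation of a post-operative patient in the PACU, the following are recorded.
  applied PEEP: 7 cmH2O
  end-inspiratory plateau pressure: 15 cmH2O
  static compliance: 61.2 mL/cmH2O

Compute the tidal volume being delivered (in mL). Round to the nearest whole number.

Vt = Cstat × (Pplat − PEEP) = 61.2 × (15 − 7) = 61.2 × 8.0 = 489.6 mL.

490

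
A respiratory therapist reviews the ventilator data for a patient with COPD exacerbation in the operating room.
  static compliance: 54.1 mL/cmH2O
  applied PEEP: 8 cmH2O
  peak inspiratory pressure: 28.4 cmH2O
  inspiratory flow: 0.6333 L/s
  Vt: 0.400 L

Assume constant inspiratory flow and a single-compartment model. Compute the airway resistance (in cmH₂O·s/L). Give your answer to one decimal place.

Equation of motion (constant flow): PIP = Vt/C + R·V̇ + PEEP.
R·V̇ = PIP − Vt/C − PEEP = 28.4 − 400/54.1 − 8 = 28.4 − 7.394 − 8 = 13.006 cmH2O.
R = 13.006 / 0.6333 = 20.537 cmH2O·s/L.

20.5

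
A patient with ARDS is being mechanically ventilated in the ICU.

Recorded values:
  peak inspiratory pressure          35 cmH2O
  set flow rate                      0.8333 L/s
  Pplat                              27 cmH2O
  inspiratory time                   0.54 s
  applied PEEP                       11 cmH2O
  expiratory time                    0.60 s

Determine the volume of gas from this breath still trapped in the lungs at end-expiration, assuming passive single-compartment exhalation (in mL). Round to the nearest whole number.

Vt = flow × Ti = 0.8333 L/s × 0.54 s × 1000 mL/L = 449.98 mL.
R = (PIP − Pplat)/V̇ = (35 − 27) / 0.8333 = 8.0/0.8333 = 9.6 cmH2O·s/L.
C = Vt/(Pplat − PEEP) = 449.98 / (27 − 11) = 449.98/16.0 = 28.124 mL/cmH2O.
τ = R × C = 9.6 × 0.02812 L/cmH2O = 0.27 s.
Fraction remaining = e^(−Te/τ) = e^(−0.60/0.27) = 0.1084.
Trapped volume = 449.98 × 0.1084 = 48.778 mL.

49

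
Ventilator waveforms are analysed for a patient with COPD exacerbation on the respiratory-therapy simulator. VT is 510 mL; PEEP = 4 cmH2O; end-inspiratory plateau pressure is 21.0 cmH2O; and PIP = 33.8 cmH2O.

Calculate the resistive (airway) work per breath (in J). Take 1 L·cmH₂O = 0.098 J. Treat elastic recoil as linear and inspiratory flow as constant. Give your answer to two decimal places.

With constant inspiratory flow the resistive pressure is constant at PIP − Pplat = 33.8 − 21.0 = 12.8 cmH2O, so resistive work = 12.8 × 0.510 = 6.528 L·cmH2O.
× 0.098 J/(L·cmH2O) → 0.6397 J.

0.64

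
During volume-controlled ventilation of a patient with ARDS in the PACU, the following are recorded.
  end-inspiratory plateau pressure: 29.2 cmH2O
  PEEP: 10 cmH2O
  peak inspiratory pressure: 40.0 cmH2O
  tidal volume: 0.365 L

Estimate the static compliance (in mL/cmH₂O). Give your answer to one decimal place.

Cstat = Vt / (Pplat − PEEP) = 365 / (29.2 − 10) = 365 / 19.2 = 19.01 mL/cmH2O.

19.0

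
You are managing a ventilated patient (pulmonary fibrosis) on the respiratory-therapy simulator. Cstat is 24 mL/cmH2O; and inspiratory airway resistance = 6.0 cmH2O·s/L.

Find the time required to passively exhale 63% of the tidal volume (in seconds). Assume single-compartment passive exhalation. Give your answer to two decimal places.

τ = R × C = 6.0 × 24 mL/cmH2O = 6.0 × 0.024 L/cmH2O = 0.144 s.
Exhaled fraction f = 1 − e^(−t/τ) → t = −τ·ln(1 − f) = −0.144·ln(0.37) = 0.1432 s.

0.14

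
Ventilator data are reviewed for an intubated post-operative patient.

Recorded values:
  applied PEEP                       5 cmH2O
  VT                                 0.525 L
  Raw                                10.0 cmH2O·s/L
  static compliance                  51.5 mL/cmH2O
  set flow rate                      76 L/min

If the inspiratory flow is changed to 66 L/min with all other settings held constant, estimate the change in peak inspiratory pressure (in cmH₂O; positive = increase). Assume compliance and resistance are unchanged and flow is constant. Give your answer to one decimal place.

Flow: 76 L/min ÷ 60 = 1.2667 L/s.
New flow: 66 L/min ÷ 60 = 1.1 L/s.
PIP = Vt/C + R·V̇ + PEEP (constant-flow equation of motion).
Only the resistive term changes: ΔPIP = R × ΔV̇ = 10.0 × (1.1 − 1.2667) = 10.0 × -0.1667 = -1.667 cmH2O.

-1.7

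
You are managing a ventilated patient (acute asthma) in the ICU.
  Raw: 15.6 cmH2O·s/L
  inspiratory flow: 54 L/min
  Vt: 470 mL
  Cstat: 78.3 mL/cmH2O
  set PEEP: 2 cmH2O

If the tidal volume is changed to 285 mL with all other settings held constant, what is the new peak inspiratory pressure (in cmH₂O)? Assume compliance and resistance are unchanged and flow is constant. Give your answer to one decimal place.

19.7

Flow: 54 L/min ÷ 60 = 0.9 L/s.
PIP = Vt/C + R·V̇ + PEEP (constant-flow equation of motion).
Only the elastic term changes: ΔPIP = ΔVt / C = (285 − 470) / 78.3 = -2.363 cmH2O.
Original PIP = 470/78.3 + 15.6×0.9 + 2 = 22.043 cmH2O; new PIP = 22.043 + (-2.363) = 19.68 cmH2O.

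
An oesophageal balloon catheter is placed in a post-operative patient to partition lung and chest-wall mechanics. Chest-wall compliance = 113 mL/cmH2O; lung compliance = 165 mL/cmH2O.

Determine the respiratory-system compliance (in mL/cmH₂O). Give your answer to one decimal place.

Lung and chest wall are elastances in series: 1/Crs = 1/CL + 1/Ccw.
1/Crs = 1/165 + 1/113 = 0.01491.
Crs = 67.069 mL/cmH2O.

67.1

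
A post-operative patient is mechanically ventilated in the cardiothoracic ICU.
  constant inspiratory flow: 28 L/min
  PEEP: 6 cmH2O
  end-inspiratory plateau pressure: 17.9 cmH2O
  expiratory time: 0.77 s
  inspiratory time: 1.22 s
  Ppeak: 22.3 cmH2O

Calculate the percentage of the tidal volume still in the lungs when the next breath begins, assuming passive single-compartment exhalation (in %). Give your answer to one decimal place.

18.1

Flow: 28 L/min ÷ 60 = 0.4667 L/s.
Vt = flow × Ti = 0.4667 L/s × 1.22 s × 1000 mL/L = 569.37 mL.
R = (PIP − Pplat)/V̇ = (22.3 − 17.9) / 0.4667 = 4.4/0.4667 = 9.428 cmH2O·s/L.
C = Vt/(Pplat − PEEP) = 569.37 / (17.9 − 6) = 569.37/11.9 = 47.846 mL/cmH2O.
τ = R × C = 9.428 × 0.04785 L/cmH2O = 0.4511 s.
Fraction remaining at end-expiration = e^(−Te/τ) = e^(−0.77/0.4511) = 0.1814 → 18.14%.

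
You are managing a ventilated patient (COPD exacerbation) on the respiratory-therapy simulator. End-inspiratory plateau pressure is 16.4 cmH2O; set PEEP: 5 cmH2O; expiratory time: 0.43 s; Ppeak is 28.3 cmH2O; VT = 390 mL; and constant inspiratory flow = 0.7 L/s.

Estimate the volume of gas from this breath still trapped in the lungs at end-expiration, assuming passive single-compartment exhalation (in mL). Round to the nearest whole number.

186

R = (PIP − Pplat)/V̇ = (28.3 − 16.4) / 0.7 = 11.9/0.7 = 17.0 cmH2O·s/L.
C = Vt/(Pplat − PEEP) = 390.0 / (16.4 − 5) = 390.0/11.4 = 34.211 mL/cmH2O.
τ = R × C = 17.0 × 0.03421 L/cmH2O = 0.5816 s.
Fraction remaining = e^(−Te/τ) = e^(−0.43/0.5816) = 0.4774.
Trapped volume = 390.0 × 0.4774 = 186.19 mL.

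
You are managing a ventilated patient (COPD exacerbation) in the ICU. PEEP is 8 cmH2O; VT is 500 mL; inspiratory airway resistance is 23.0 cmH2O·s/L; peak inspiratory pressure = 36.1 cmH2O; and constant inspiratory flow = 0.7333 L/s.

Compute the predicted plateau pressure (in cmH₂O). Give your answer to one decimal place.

19.2

Pplat = PIP − Raw × flow = 36.1 − 23.0 × 0.7333 = 36.1 − 16.866 = 19.234 cmH2O.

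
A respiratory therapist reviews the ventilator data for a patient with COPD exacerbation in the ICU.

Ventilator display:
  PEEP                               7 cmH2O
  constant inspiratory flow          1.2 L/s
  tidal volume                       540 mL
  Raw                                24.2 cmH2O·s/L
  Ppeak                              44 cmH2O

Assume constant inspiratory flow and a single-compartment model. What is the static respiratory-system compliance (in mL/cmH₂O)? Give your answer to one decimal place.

67.8

Equation of motion (constant flow): PIP = Vt/C + R·V̇ + PEEP.
Vt/C = PIP − R·V̇ − PEEP = 44 − 24.2×1.2 − 7 = 44 − 29.04 − 7 = 7.96 cmH2O.
C = Vt / 7.96 = 540 / 7.96 = 67.839 mL/cmH2O.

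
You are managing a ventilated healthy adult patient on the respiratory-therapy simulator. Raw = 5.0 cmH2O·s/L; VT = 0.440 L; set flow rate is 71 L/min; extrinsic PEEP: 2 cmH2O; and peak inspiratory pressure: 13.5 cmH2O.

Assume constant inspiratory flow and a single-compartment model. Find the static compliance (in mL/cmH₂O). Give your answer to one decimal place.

78.8

Flow: 71 L/min ÷ 60 = 1.1833 L/s.
Equation of motion (constant flow): PIP = Vt/C + R·V̇ + PEEP.
Vt/C = PIP − R·V̇ − PEEP = 13.5 − 5.0×1.1833 − 2 = 13.5 − 5.917 − 2 = 5.583 cmH2O.
C = Vt / 5.583 = 440 / 5.583 = 78.811 mL/cmH2O.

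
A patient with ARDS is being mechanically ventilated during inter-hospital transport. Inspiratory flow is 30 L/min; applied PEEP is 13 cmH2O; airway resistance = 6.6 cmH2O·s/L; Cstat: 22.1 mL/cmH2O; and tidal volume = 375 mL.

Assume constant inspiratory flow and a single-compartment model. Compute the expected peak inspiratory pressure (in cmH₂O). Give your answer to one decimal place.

Flow: 30 L/min ÷ 60 = 0.5 L/s.
Equation of motion (constant flow): PIP = Vt/C + R·V̇ + PEEP.
PIP = 375/22.1 + 6.6×0.5 + 13 = 16.968 + 3.3 + 13 = 33.268 cmH2O.

33.3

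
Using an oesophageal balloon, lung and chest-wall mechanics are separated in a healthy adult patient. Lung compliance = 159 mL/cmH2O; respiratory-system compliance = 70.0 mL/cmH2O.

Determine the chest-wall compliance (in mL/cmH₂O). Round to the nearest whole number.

125

1/Ccw = 1/Crs − 1/CL.
1/Ccw = 1/70.0 − 1/159 = 0.007996.
Ccw = 125.06 mL/cmH2O.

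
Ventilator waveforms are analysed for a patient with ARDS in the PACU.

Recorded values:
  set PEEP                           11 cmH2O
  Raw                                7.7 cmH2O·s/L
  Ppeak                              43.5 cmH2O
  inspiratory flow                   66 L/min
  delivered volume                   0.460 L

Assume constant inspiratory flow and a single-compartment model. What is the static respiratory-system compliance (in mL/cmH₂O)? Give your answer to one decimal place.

19.1

Flow: 66 L/min ÷ 60 = 1.1 L/s.
Equation of motion (constant flow): PIP = Vt/C + R·V̇ + PEEP.
Vt/C = PIP − R·V̇ − PEEP = 43.5 − 7.7×1.1 − 11 = 43.5 − 8.47 − 11 = 24.03 cmH2O.
C = Vt / 24.03 = 460 / 24.03 = 19.143 mL/cmH2O.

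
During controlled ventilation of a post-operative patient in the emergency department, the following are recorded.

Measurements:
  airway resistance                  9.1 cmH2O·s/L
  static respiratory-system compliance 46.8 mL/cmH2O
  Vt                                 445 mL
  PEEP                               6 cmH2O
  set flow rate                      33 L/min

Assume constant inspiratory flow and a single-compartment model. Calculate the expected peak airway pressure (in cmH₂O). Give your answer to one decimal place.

Flow: 33 L/min ÷ 60 = 0.55 L/s.
Equation of motion (constant flow): PIP = Vt/C + R·V̇ + PEEP.
PIP = 445/46.8 + 9.1×0.55 + 6 = 9.509 + 5.005 + 6 = 20.514 cmH2O.

20.5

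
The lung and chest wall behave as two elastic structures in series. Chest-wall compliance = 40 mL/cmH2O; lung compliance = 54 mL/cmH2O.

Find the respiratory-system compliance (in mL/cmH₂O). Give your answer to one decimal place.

Lung and chest wall are elastances in series: 1/Crs = 1/CL + 1/Ccw.
1/Crs = 1/54 + 1/40 = 0.04352.
Crs = 22.978 mL/cmH2O.

23.0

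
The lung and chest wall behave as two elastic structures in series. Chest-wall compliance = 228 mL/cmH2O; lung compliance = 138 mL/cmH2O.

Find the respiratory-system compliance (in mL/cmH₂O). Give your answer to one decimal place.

Lung and chest wall are elastances in series: 1/Crs = 1/CL + 1/Ccw.
1/Crs = 1/138 + 1/228 = 0.01163.
Crs = 85.985 mL/cmH2O.

86.0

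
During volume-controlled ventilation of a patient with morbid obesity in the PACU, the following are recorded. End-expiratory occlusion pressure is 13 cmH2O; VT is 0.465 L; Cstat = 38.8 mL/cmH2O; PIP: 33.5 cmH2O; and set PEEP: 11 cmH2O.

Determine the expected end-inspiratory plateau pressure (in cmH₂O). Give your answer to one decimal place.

End-expiratory occlusion gives total PEEP = 13 cmH2O (intrinsic PEEP = 13 − 11 = 2). Use total PEEP for the elastic gradient.
Pplat = PEEPtotal + Vt / Cstat = 13 + 465 / 38.8 = 13 + 11.985 = 24.985 cmH2O.

25.0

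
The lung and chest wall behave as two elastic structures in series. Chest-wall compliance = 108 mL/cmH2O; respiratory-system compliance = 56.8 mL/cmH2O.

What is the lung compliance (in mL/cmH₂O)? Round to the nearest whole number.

1/CL = 1/Crs − 1/Ccw.
1/CL = 1/56.8 − 1/108 = 0.008346.
CL = 119.82 mL/cmH2O.

120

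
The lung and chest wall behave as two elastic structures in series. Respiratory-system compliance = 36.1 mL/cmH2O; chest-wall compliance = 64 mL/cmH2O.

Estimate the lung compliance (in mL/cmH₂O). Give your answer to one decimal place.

1/CL = 1/Crs − 1/Ccw.
1/CL = 1/36.1 − 1/64 = 0.01208.
CL = 82.781 mL/cmH2O.

82.8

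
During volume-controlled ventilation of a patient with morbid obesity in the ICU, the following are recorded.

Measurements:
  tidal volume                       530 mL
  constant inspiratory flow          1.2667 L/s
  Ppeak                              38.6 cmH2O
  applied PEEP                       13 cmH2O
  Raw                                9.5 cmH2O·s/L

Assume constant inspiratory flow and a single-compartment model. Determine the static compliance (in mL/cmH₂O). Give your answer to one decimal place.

39.1

Equation of motion (constant flow): PIP = Vt/C + R·V̇ + PEEP.
Vt/C = PIP − R·V̇ − PEEP = 38.6 − 9.5×1.2667 − 13 = 38.6 − 12.034 − 13 = 13.566 cmH2O.
C = Vt / 13.566 = 530 / 13.566 = 39.068 mL/cmH2O.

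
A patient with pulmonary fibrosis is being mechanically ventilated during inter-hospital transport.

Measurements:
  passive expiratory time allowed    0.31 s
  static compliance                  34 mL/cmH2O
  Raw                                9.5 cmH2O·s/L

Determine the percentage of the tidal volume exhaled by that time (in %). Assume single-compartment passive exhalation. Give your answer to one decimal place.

τ = R × C = 9.5 × 34 mL/cmH2O = 9.5 × 0.034 L/cmH2O = 0.323 s.
Passive exhalation: V(t)/V₀ = e^(−t/τ) = e^(−0.31/0.323) = 0.383.
Fraction exhaled = 1 − 0.383 = 0.617 → 61.7%.

61.7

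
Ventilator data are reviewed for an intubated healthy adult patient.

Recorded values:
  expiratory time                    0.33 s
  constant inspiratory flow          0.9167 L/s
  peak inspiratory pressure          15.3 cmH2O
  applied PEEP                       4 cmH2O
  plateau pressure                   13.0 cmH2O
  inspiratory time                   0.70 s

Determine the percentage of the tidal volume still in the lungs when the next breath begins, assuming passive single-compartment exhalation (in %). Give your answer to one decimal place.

15.8

Vt = flow × Ti = 0.9167 L/s × 0.70 s × 1000 mL/L = 641.69 mL.
R = (PIP − Pplat)/V̇ = (15.3 − 13.0) / 0.9167 = 2.3/0.9167 = 2.509 cmH2O·s/L.
C = Vt/(Pplat − PEEP) = 641.69 / (13.0 − 4) = 641.69/9.0 = 71.299 mL/cmH2O.
τ = R × C = 2.509 × 0.0713 L/cmH2O = 0.1789 s.
Fraction remaining at end-expiration = e^(−Te/τ) = e^(−0.33/0.1789) = 0.1581 → 15.81%.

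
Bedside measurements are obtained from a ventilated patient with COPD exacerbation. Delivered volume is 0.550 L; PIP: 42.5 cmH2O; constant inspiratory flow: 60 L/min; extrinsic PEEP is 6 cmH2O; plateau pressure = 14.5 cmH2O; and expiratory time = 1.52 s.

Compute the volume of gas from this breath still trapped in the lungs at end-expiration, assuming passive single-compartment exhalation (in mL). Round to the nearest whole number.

Flow: 60 L/min ÷ 60 = 1 L/s.
R = (PIP − Pplat)/V̇ = (42.5 − 14.5) / 1 = 28.0/1 = 28.0 cmH2O·s/L.
C = Vt/(Pplat − PEEP) = 550.0 / (14.5 − 6) = 550.0/8.5 = 64.706 mL/cmH2O.
τ = R × C = 28.0 × 0.06471 L/cmH2O = 1.812 s.
Fraction remaining = e^(−Te/τ) = e^(−1.52/1.812) = 0.4322.
Trapped volume = 550.0 × 0.4322 = 237.71 mL.

238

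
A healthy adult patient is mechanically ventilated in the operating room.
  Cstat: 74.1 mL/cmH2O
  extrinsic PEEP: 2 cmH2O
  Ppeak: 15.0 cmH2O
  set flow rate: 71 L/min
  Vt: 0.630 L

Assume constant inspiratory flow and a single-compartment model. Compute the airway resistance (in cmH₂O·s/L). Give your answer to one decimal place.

Flow: 71 L/min ÷ 60 = 1.1833 L/s.
Equation of motion (constant flow): PIP = Vt/C + R·V̇ + PEEP.
R·V̇ = PIP − Vt/C − PEEP = 15.0 − 630/74.1 − 2 = 15.0 − 8.502 − 2 = 4.498 cmH2O.
R = 4.498 / 1.1833 = 3.801 cmH2O·s/L.

3.8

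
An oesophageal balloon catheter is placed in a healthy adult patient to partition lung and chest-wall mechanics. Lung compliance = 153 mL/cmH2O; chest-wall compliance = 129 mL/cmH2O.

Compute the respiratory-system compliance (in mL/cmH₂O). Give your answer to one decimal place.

Lung and chest wall are elastances in series: 1/Crs = 1/CL + 1/Ccw.
1/Crs = 1/153 + 1/129 = 0.01429.
Crs = 69.979 mL/cmH2O.

70.0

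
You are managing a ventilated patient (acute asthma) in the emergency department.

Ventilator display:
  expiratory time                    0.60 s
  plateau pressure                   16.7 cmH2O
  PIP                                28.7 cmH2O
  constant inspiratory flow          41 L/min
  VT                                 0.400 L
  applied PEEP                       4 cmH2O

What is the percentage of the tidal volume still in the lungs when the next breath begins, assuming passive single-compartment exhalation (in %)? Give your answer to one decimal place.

33.8

Flow: 41 L/min ÷ 60 = 0.6833 L/s.
R = (PIP − Pplat)/V̇ = (28.7 − 16.7) / 0.6833 = 12.0/0.6833 = 17.562 cmH2O·s/L.
C = Vt/(Pplat − PEEP) = 400.0 / (16.7 − 4) = 400.0/12.7 = 31.496 mL/cmH2O.
τ = R × C = 17.562 × 0.0315 L/cmH2O = 0.5532 s.
Fraction remaining at end-expiration = e^(−Te/τ) = e^(−0.60/0.5532) = 0.338 → 33.8%.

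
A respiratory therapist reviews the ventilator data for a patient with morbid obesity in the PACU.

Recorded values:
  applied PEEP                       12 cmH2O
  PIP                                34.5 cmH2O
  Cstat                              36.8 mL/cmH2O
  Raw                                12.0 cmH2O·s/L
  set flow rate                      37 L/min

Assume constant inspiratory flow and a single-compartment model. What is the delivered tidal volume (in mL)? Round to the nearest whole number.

556

Flow: 37 L/min ÷ 60 = 0.6167 L/s.
Equation of motion (constant flow): PIP = Vt/C + R·V̇ + PEEP.
Vt/C = PIP − R·V̇ − PEEP = 34.5 − 7.4 − 12 = 15.1 cmH2O.
Vt = C × 15.1 = 36.8 × 15.1 = 555.68 mL.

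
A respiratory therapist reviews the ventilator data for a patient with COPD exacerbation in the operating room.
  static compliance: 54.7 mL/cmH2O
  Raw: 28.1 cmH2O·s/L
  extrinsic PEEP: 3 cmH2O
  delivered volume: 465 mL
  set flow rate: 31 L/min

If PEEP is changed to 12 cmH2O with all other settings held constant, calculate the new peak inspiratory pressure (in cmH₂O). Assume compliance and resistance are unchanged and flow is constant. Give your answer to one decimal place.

35.0

Flow: 31 L/min ÷ 60 = 0.5167 L/s.
PIP = Vt/C + R·V̇ + PEEP (constant-flow equation of motion).
Only the baseline term changes: ΔPIP = ΔPEEP = 12 − 3 = 9.0 cmH2O.
Original PIP = 465/54.7 + 28.1×0.5167 + 3 = 26.02 cmH2O; new PIP = 26.02 + (9.0) = 35.02 cmH2O.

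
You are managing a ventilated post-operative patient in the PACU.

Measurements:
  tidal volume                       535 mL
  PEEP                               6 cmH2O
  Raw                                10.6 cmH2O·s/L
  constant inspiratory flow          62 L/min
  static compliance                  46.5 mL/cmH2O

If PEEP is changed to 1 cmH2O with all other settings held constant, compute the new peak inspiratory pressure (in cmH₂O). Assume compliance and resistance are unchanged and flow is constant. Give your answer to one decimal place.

Flow: 62 L/min ÷ 60 = 1.0333 L/s.
PIP = Vt/C + R·V̇ + PEEP (constant-flow equation of motion).
Only the baseline term changes: ΔPIP = ΔPEEP = 1 − 6 = -5.0 cmH2O.
Original PIP = 535/46.5 + 10.6×1.0333 + 6 = 28.458 cmH2O; new PIP = 28.458 + (-5.0) = 23.458 cmH2O.

23.5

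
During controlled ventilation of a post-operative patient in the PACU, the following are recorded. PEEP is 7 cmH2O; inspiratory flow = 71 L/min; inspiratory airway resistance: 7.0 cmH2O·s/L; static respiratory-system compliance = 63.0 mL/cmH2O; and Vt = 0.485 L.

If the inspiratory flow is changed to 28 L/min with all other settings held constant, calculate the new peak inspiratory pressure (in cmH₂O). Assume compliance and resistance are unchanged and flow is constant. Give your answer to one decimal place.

Flow: 71 L/min ÷ 60 = 1.1833 L/s.
New flow: 28 L/min ÷ 60 = 0.4667 L/s.
PIP = Vt/C + R·V̇ + PEEP (constant-flow equation of motion).
Only the resistive term changes: ΔPIP = R × ΔV̇ = 7.0 × (0.4667 − 1.1833) = 7.0 × -0.7166 = -5.016 cmH2O.
Original PIP = 485/63.0 + 7.0×1.1833 + 7 = 22.982 cmH2O; new PIP = 22.982 + (-5.016) = 17.966 cmH2O.

18.0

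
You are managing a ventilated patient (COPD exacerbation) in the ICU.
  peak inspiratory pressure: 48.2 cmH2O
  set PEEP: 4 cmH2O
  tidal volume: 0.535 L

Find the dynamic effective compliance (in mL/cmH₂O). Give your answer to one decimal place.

Dynamic compliance = Vt / (PIP − PEEP) = 535 / (48.2 − 4) = 535 / 44.2 = 12.104 mL/cmH2O.

12.1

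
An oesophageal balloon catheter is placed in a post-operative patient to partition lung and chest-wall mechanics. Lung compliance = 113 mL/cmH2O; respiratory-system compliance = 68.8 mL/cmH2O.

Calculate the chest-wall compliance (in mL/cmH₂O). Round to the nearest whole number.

176

1/Ccw = 1/Crs − 1/CL.
1/Ccw = 1/68.8 − 1/113 = 0.005685.
Ccw = 175.9 mL/cmH2O.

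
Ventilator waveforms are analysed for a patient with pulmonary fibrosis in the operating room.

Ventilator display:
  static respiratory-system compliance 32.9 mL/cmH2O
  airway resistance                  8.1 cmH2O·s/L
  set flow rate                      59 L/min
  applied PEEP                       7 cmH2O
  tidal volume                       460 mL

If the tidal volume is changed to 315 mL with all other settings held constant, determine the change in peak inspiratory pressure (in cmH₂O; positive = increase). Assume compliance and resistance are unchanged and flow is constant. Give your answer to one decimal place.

PIP = Vt/C + R·V̇ + PEEP (constant-flow equation of motion).
Only the elastic term changes: ΔPIP = ΔVt / C = (315 − 460) / 32.9 = -4.407 cmH2O.

-4.4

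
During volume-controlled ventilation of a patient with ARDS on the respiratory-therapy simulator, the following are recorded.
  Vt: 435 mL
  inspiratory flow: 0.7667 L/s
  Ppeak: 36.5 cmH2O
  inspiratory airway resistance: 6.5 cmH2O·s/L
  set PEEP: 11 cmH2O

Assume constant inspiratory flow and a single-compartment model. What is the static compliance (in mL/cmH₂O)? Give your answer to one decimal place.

Equation of motion (constant flow): PIP = Vt/C + R·V̇ + PEEP.
Vt/C = PIP − R·V̇ − PEEP = 36.5 − 6.5×0.7667 − 11 = 36.5 − 4.984 − 11 = 20.516 cmH2O.
C = Vt / 20.516 = 435 / 20.516 = 21.203 mL/cmH2O.

21.2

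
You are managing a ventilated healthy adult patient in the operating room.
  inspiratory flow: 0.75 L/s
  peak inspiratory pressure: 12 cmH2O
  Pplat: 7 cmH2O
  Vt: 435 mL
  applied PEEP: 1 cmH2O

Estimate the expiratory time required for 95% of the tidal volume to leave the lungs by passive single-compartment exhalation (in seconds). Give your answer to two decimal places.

1.45

R = (PIP − Pplat)/V̇ = (12 − 7) / 0.75 = 5.0/0.75 = 6.667 cmH2O·s/L.
C = Vt/(Pplat − PEEP) = 435.0 / (7 − 1) = 435.0/6.0 = 72.5 mL/cmH2O.
τ = R × C = 6.667 × 0.0725 L/cmH2O = 0.4834 s.
t = −τ·ln(1 − 0.95) = −0.4834·ln(0.05) = 1.448 s.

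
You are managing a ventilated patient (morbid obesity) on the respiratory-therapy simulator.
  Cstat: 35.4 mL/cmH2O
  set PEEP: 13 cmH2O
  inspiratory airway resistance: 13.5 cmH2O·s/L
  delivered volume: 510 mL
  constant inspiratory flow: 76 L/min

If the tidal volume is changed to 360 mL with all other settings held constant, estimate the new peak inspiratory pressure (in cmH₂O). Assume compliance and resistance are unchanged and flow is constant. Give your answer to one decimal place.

40.3

Flow: 76 L/min ÷ 60 = 1.2667 L/s.
PIP = Vt/C + R·V̇ + PEEP (constant-flow equation of motion).
Only the elastic term changes: ΔPIP = ΔVt / C = (360 − 510) / 35.4 = -4.237 cmH2O.
Original PIP = 510/35.4 + 13.5×1.2667 + 13 = 44.507 cmH2O; new PIP = 44.507 + (-4.237) = 40.27 cmH2O.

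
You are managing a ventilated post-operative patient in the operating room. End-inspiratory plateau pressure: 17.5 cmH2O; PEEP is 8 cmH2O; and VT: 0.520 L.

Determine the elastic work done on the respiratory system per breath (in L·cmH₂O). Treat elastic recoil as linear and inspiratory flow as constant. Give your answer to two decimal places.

Elastic work ≈ ½ × (Pplat − PEEP) × Vt = 0.5 × (17.5 − 8) × 0.520 L = 0.5 × 9.5 × 0.520 = 2.47 L·cmH2O.

2.47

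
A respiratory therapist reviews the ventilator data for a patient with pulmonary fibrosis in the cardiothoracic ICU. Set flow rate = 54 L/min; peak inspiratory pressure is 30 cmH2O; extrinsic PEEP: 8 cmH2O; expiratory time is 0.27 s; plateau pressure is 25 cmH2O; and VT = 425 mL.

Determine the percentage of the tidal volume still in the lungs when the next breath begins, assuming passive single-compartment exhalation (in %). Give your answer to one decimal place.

Flow: 54 L/min ÷ 60 = 0.9 L/s.
R = (PIP − Pplat)/V̇ = (30 − 25) / 0.9 = 5.0/0.9 = 5.556 cmH2O·s/L.
C = Vt/(Pplat − PEEP) = 425.0 / (25 − 8) = 425.0/17.0 = 25.0 mL/cmH2O.
τ = R × C = 5.556 × 0.025 L/cmH2O = 0.1389 s.
Fraction remaining at end-expiration = e^(−Te/τ) = e^(−0.27/0.1389) = 0.1432 → 14.32%.

14.3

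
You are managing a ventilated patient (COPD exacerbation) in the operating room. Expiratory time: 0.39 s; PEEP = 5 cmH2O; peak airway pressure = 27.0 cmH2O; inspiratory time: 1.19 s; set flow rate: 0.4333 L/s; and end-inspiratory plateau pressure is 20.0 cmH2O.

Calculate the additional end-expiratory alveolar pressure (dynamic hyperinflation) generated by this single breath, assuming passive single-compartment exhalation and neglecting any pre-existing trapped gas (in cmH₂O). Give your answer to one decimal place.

7.4

Vt = flow × Ti = 0.4333 L/s × 1.19 s × 1000 mL/L = 515.63 mL.
R = (PIP − Pplat)/V̇ = (27.0 − 20.0) / 0.4333 = 7.0/0.4333 = 16.155 cmH2O·s/L.
C = Vt/(Pplat − PEEP) = 515.63 / (20.0 − 5) = 515.63/15.0 = 34.375 mL/cmH2O.
τ = R × C = 16.155 × 0.03438 L/cmH2O = 0.5554 s.
Fraction remaining = e^(−Te/τ) = e^(−0.39/0.5554) = 0.4955; trapped volume = 515.63 × 0.4955 = 255.49 mL.
Additional alveolar pressure from trapping ≈ V_trapped / C = 255.49 / 34.375 = 7.432 cmH2O.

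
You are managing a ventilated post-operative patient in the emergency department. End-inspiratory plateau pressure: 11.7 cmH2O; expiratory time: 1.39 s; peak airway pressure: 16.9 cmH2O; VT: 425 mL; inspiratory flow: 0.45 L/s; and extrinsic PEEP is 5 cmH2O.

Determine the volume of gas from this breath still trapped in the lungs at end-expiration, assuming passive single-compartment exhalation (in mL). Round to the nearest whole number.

R = (PIP − Pplat)/V̇ = (16.9 − 11.7) / 0.45 = 5.2/0.45 = 11.556 cmH2O·s/L.
C = Vt/(Pplat − PEEP) = 425.0 / (11.7 − 5) = 425.0/6.7 = 63.433 mL/cmH2O.
τ = R × C = 11.556 × 0.06343 L/cmH2O = 0.733 s.
Fraction remaining = e^(−Te/τ) = e^(−1.39/0.733) = 0.1501.
Trapped volume = 425.0 × 0.1501 = 63.793 mL.

64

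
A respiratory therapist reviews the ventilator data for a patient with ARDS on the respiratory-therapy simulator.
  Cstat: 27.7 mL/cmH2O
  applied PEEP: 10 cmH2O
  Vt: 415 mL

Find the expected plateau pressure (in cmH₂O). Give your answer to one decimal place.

Pplat = PEEP + Vt / Cstat = 10 + 415 / 27.7 = 10 + 14.982 = 24.982 cmH2O.

25.0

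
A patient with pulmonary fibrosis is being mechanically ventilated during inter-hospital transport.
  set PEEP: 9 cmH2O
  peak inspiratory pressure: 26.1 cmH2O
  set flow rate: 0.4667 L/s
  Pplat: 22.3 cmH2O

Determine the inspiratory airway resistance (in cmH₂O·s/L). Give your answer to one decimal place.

Raw = (PIP − Pplat) / flow = (26.1 − 22.3) / 0.4667 = 3.8 / 0.4667 = 8.142 cmH2O·s/L.

8.1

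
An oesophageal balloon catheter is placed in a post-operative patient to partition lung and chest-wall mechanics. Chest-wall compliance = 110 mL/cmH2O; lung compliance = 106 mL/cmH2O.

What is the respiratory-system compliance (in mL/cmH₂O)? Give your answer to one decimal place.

Lung and chest wall are elastances in series: 1/Crs = 1/CL + 1/Ccw.
1/Crs = 1/106 + 1/110 = 0.01852.
Crs = 53.996 mL/cmH2O.

54.0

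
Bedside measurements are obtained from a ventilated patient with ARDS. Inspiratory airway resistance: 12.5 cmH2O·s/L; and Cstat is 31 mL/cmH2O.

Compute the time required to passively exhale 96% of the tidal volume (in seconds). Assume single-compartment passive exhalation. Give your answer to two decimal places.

τ = R × C = 12.5 × 31 mL/cmH2O = 12.5 × 0.031 L/cmH2O = 0.3875 s.
Exhaled fraction f = 1 − e^(−t/τ) → t = −τ·ln(1 − f) = −0.3875·ln(0.04) = 1.247 s.

1.25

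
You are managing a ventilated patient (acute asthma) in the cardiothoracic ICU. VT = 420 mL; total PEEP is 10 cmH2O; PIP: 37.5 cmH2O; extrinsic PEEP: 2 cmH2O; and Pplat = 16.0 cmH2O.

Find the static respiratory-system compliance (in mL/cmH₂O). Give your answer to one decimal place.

70.0

End-expiratory occlusion gives total PEEP = 10 cmH2O (intrinsic PEEP = 10 − 2 = 8). Use total PEEP for the elastic gradient.
Cstat = Vt / (Pplat − PEEPtotal) = 420 / (16.0 − 10) = 420 / 6.0 = 70.0 mL/cmH2O.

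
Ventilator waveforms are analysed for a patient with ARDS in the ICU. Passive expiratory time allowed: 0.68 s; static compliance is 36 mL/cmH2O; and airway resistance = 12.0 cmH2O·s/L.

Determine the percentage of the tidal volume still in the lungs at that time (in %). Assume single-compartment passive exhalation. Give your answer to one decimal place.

τ = R × C = 12.0 × 36 mL/cmH2O = 12.0 × 0.036 L/cmH2O = 0.432 s.
Passive exhalation: V(t)/V₀ = e^(−t/τ) = e^(−0.68/0.432) = 0.2072.
Fraction remaining = 0.2072 → 20.72%.

20.7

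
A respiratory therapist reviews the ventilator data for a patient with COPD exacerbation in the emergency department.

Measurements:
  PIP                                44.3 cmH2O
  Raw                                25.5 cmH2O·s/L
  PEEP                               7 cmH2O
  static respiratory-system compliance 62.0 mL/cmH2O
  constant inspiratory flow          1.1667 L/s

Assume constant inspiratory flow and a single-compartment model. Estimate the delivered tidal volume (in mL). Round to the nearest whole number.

Equation of motion (constant flow): PIP = Vt/C + R·V̇ + PEEP.
Vt/C = PIP − R·V̇ − PEEP = 44.3 − 29.751 − 7 = 7.549 cmH2O.
Vt = C × 7.549 = 62.0 × 7.549 = 468.04 mL.

468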